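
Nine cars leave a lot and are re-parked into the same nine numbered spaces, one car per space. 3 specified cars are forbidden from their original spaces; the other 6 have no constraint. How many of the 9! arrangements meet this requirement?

256320

Inclusion-exclusion on the 3 forbidden self-matches:
Σ_{j=0}^{3} (-1)^j C(3,j)(9-j)!
= C(3,0)·9! - C(3,1)·8! + C(3,2)·7! - C(3,3)·6!
= 362880 - 120960 + 15120 - 720
= 256320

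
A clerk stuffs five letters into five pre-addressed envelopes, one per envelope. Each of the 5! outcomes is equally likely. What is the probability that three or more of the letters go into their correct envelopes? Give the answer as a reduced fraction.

11/120

Favorable outcomes: Σ_{i≥3} C(5,i)·!(5-i) = 10·1 + 5·0 + 1·1 = 11.
Total outcomes: 5! = 120.
Probability = 11/120 = 11/120.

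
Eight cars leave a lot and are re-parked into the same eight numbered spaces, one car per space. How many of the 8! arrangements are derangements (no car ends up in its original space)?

By inclusion-exclusion, !8 = Σ (-1)^k · 8!/k! for k=0..8
= 8! - 8!/1! + 8!/2! - 8!/3! + 8!/4! - 8!/5! + 8!/6! - 8!/7! + 8!/8!
= 40320 - 40320 + 20160 - 6720 + 1680 - 336 + 56 - 8 + 1
= 14833

14833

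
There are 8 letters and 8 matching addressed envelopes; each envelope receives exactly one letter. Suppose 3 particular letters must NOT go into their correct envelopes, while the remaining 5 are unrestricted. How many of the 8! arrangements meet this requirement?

27240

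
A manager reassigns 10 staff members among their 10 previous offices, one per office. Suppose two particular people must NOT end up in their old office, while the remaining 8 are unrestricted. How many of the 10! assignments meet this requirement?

Let A_j be the event that the j-th constrained one is fixed. By inclusion-exclusion over the 2 events:
Σ_{j=0}^{2} (-1)^j C(2,j)(10-j)!
= C(2,0)·10! - C(2,1)·9! + C(2,2)·8!
= 3628800 - 725760 + 40320
= 2943360

2943360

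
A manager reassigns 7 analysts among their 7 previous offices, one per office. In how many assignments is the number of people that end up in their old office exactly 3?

315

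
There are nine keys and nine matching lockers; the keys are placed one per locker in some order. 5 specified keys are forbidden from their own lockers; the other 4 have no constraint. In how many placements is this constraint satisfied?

Let A_j be the event that the j-th constrained one is fixed. By inclusion-exclusion over the 5 events:
Σ_{j=0}^{5} (-1)^j C(5,j)(9-j)!
= C(5,0)·9! - C(5,1)·8! + C(5,2)·7! - C(5,3)·6! + C(5,4)·5! - C(5,5)·4!
= 362880 - 201600 + 50400 - 7200 + 600 - 24
= 205056

205056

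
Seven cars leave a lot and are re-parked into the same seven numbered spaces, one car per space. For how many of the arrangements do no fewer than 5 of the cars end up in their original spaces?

# with exactly i fixed is C(7,i)·!(7-i); sum over i=5..7:
  i=5: C(7,5)·!2 = 21·1 = 21
  i=6: C(7,6)·!1 = 7·0 = 0
  i=7: C(7,7)·!0 = 1·1 = 1
Total = 22.

22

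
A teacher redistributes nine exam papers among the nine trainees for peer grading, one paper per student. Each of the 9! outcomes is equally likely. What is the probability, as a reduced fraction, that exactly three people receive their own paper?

53/864

Favorable outcomes: C(9,3)·!6 = 84·265 = 22260.
Total outcomes: 9! = 362880.
Probability = 22260/362880 = 53/864.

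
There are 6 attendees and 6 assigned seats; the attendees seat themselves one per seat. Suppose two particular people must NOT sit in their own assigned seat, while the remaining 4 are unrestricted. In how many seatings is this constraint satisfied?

504

Inclusion-exclusion on the 2 forbidden self-matches:
Σ_{j=0}^{2} (-1)^j C(2,j)(6-j)!
= C(2,0)·6! - C(2,1)·5! + C(2,2)·4!
= 720 - 240 + 24
= 504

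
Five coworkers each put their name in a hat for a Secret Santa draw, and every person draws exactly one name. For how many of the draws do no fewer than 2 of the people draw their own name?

31

Sum C(5,i)·!(5-i) for i = 2..5:
  i=2: C(5,2)·!3 = 10·2 = 20
  i=3: C(5,3)·!2 = 10·1 = 10
  i=4: C(5,4)·!1 = 5·0 = 0
  i=5: C(5,5)·!0 = 1·1 = 1
Total = 31.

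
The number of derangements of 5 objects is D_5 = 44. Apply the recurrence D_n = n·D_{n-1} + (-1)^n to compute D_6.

265

D_6 = 6·44 + 1 = 265.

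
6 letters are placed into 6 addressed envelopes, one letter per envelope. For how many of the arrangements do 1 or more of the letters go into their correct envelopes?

Sum C(6,i)·!(6-i) for i = 1..6:
  i=1: C(6,1)·!5 = 6·44 = 264
  i=2: C(6,2)·!4 = 15·9 = 135
  i=3: C(6,3)·!3 = 20·2 = 40
  i=4: C(6,4)·!2 = 15·1 = 15
  i=5: C(6,5)·!1 = 6·0 = 0
  i=6: C(6,6)·!0 = 1·1 = 1
Total = 455.

455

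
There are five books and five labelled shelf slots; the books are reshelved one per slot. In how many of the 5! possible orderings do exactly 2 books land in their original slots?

20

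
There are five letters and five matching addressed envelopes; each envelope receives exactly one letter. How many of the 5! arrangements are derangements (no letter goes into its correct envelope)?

44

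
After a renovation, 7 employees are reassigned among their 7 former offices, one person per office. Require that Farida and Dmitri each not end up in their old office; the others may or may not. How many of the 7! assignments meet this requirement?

Let A_j be the event that the j-th constrained one is fixed. By inclusion-exclusion over the 2 events:
Σ_{j=0}^{2} (-1)^j C(2,j)(7-j)!
= C(2,0)·7! - C(2,1)·6! + C(2,2)·5!
= 5040 - 1440 + 120
= 3720

3720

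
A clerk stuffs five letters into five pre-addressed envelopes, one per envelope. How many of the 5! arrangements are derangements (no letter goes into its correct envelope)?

44

!5 = 5! · Σ_{k=0}^{5} (-1)^k/k!
= 5! - 5!/1! + 5!/2! - 5!/3! + 5!/4! - 5!/5!
= 120 - 120 + 60 - 20 + 5 - 1
= 44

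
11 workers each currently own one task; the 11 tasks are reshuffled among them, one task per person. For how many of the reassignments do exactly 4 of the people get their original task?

611820

Pick the 4 fixed positions: C(11,4) = 330 ways.
The other 7 form a derangement: !7 = 1854.
Total: 330 × 1854 = 611820.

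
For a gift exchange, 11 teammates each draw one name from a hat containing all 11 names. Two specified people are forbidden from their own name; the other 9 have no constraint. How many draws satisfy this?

Let A_j be the event that the j-th constrained one is fixed. By inclusion-exclusion over the 2 events:
Σ_{j=0}^{2} (-1)^j C(2,j)(11-j)!
= C(2,0)·11! - C(2,1)·10! + C(2,2)·9!
= 39916800 - 7257600 + 362880
= 33022080

33022080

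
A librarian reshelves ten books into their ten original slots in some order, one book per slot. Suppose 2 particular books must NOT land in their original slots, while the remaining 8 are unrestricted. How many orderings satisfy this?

2943360

Let A_j be the event that the j-th constrained one is fixed. By inclusion-exclusion over the 2 events:
Σ_{j=0}^{2} (-1)^j C(2,j)(10-j)!
= C(2,0)·10! - C(2,1)·9! + C(2,2)·8!
= 3628800 - 725760 + 40320
= 2943360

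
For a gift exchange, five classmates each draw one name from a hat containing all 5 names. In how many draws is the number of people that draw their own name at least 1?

76

Sum C(5,i)·!(5-i) for i = 1..5:
  i=1: C(5,1)·!4 = 5·9 = 45
  i=2: C(5,2)·!3 = 10·2 = 20
  i=3: C(5,3)·!2 = 10·1 = 10
  i=4: C(5,4)·!1 = 5·0 = 0
  i=5: C(5,5)·!0 = 1·1 = 1
Total = 76.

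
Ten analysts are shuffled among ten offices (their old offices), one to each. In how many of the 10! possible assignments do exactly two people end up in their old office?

667485

Pick the 2 fixed positions: C(10,2) = 45 ways.
The other 8 form a derangement: !8 = 14833.
Total: 45 × 14833 = 667485.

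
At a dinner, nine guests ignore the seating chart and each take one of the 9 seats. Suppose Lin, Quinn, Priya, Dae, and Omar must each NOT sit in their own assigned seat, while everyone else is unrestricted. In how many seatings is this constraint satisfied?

Let A_j be the event that the j-th constrained one is fixed. By inclusion-exclusion over the 5 events:
Σ_{j=0}^{5} (-1)^j C(5,j)(9-j)!
= C(5,0)·9! - C(5,1)·8! + C(5,2)·7! - C(5,3)·6! + C(5,4)·5! - C(5,5)·4!
= 362880 - 201600 + 50400 - 7200 + 600 - 24
= 205056

205056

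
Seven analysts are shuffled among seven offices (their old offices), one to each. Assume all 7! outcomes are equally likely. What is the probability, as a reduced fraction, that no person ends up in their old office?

103/280

Favorable outcomes: !7 = 1854.
Total outcomes: 7! = 5040.
Probability = 1854/5040 = 103/280.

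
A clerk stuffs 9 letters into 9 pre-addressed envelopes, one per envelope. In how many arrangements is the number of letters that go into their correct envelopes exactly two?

Choose which 2 of the 9 are fixed: C(9,2) = 36.
The other 7 form a derangement: !7 = 1854.
Total: 36 × 1854 = 66744.

66744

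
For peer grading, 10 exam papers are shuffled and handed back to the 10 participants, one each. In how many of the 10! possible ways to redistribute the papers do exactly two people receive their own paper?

667485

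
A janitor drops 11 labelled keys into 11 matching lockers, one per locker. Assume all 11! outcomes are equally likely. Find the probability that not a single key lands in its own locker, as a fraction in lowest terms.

1468457/3991680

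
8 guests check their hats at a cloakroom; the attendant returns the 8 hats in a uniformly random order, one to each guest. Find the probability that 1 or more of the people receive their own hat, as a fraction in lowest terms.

3641/5760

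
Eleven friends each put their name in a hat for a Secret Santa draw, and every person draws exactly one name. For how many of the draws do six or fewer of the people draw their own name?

39913444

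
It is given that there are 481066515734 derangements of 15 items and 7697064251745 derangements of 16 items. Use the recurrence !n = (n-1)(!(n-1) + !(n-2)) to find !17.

130850092279664

!17 = (17-1)·(!16 + !15) = 16·(7697064251745 + 481066515734) = 16·8178130767479 = 130850092279664.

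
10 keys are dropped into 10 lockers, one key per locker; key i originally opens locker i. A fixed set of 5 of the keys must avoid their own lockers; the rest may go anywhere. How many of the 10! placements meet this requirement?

Let A_j be the event that the j-th constrained one is fixed. By inclusion-exclusion over the 5 events:
Σ_{j=0}^{5} (-1)^j C(5,j)(10-j)!
= C(5,0)·10! - C(5,1)·9! + C(5,2)·8! - C(5,3)·7! + C(5,4)·6! - C(5,5)·5!
= 3628800 - 1814400 + 403200 - 50400 + 3600 - 120
= 2170680

2170680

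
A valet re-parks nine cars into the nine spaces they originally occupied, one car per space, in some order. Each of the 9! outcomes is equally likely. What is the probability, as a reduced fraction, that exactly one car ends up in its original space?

2119/5760

Favorable outcomes: C(9,1)·!8 = 9·14833 = 133497.
Total outcomes: 9! = 362880.
Probability = 133497/362880 = 2119/5760.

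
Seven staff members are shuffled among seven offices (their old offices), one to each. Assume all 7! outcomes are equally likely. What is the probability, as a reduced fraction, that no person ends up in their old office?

103/280

Favorable outcomes: !7 = 1854.
Total outcomes: 7! = 5040.
Probability = 1854/5040 = 103/280.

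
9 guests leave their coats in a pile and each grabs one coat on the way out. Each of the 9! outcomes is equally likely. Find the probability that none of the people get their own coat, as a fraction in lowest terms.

16687/45360

Favorable outcomes: !9 = 133496.
Total outcomes: 9! = 362880.
Probability = 133496/362880 = 16687/45360.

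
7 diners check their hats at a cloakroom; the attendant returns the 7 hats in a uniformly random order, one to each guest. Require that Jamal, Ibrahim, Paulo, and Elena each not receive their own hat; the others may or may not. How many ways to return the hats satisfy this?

Inclusion-exclusion on the 4 forbidden self-matches:
Σ_{j=0}^{4} (-1)^j C(4,j)(7-j)!
= C(4,0)·7! - C(4,1)·6! + C(4,2)·5! - C(4,3)·4! + C(4,4)·3!
= 5040 - 2880 + 720 - 96 + 6
= 2790

2790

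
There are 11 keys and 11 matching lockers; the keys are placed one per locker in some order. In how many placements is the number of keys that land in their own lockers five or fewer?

39893116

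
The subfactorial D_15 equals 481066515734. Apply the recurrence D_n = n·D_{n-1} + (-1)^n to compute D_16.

D_16 = 16·481066515734 + 1 = 7697064251745.

7697064251745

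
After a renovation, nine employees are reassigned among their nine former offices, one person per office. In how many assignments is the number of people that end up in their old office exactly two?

66744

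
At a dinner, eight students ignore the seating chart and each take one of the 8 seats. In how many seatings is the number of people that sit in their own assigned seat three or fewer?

39549

# with exactly i fixed is C(8,i)·!(8-i); sum over i=0..3:
  i=0: C(8,0)·!8 = 1·14833 = 14833
  i=1: C(8,1)·!7 = 8·1854 = 14832
  i=2: C(8,2)·!6 = 28·265 = 7420
  i=3: C(8,3)·!5 = 56·44 = 2464
Total = 39549.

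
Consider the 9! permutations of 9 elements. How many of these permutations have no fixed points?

Recurrence: !9 = 9·!8 + (-1)^9.
!9 = 9·14833 - 1 = 133496

133496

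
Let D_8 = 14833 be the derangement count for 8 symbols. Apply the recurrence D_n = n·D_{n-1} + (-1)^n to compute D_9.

D_9 = 9·14833 - 1 = 133496.

133496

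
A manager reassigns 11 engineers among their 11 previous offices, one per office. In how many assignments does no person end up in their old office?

The number of derangements of 11 is !11 = Σ_{k=0}^{11} (-1)^k·11!/k!
= 11! - 11!/1! + 11!/2! - 11!/3! + 11!/4! - 11!/5! + 11!/6! - 11!/7! + 11!/8! - 11!/9! + 11!/10! - 11!/11!
= 39916800 - 39916800 + 19958400 - 6652800 + 1663200 - 332640 + 55440 - 7920 + 990 - 110 + 11 - 1
= 14684570

14684570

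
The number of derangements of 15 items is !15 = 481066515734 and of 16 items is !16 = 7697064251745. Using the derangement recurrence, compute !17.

130850092279664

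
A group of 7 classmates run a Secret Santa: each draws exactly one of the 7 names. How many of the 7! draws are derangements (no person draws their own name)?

!7 is the nearest integer to 7!/e.
7! = 5040, and 5040/e ≈ 1854.11, so !7 = 1854.

1854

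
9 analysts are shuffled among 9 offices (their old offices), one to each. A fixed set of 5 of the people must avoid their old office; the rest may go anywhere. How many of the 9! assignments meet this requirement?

Let A_j be the event that the j-th constrained one is fixed. By inclusion-exclusion over the 5 events:
Σ_{j=0}^{5} (-1)^j C(5,j)(9-j)!
= C(5,0)·9! - C(5,1)·8! + C(5,2)·7! - C(5,3)·6! + C(5,4)·5! - C(5,5)·4!
= 362880 - 201600 + 50400 - 7200 + 600 - 24
= 205056

205056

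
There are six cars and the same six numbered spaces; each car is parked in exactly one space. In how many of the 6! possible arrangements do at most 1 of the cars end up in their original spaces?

529

# with exactly i fixed is C(6,i)·!(6-i); sum over i=0..1:
  i=0: C(6,0)·!6 = 1·265 = 265
  i=1: C(6,1)·!5 = 6·44 = 264
Total = 529.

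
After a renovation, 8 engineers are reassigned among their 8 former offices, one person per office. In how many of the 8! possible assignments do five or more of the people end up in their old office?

141

# with exactly i fixed is C(8,i)·!(8-i); sum over i=5..8:
  i=5: C(8,5)·!3 = 56·2 = 112
  i=6: C(8,6)·!2 = 28·1 = 28
  i=7: C(8,7)·!1 = 8·0 = 0
  i=8: C(8,8)·!0 = 1·1 = 1
Total = 141.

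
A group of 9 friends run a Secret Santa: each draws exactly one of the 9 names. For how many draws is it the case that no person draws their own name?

Recurrence: !9 = 9·!8 + (-1)^9.
!9 = 9·14833 - 1 = 133496

133496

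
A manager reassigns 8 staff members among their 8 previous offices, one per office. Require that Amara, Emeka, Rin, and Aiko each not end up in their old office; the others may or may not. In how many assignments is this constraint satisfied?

Let A_j be the event that the j-th constrained one is fixed. By inclusion-exclusion over the 4 events:
Σ_{j=0}^{4} (-1)^j C(4,j)(8-j)!
= C(4,0)·8! - C(4,1)·7! + C(4,2)·6! - C(4,3)·5! + C(4,4)·4!
= 40320 - 20160 + 4320 - 480 + 24
= 24024

24024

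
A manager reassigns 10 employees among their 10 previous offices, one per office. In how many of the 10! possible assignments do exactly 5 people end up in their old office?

Choose which 5 of the 10 are fixed: C(10,5) = 252.
The remaining 5 must be deranged: !5 = 44.
Total: 252 × 44 = 11088.

11088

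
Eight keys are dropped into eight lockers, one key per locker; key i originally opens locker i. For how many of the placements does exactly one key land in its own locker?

14832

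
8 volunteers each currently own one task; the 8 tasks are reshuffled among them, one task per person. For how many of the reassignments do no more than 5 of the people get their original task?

40291

# with exactly i fixed is C(8,i)·!(8-i); sum over i=0..5:
  i=0: C(8,0)·!8 = 1·14833 = 14833
  i=1: C(8,1)·!7 = 8·1854 = 14832
  i=2: C(8,2)·!6 = 28·265 = 7420
  i=3: C(8,3)·!5 = 56·44 = 2464
  i=4: C(8,4)·!4 = 70·9 = 630
  i=5: C(8,5)·!3 = 56·2 = 112
Total = 40291.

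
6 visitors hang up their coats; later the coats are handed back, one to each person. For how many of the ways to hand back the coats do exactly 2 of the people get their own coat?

135

Pick the 2 fixed positions: C(6,2) = 15 ways.
The remaining 4 must be deranged: !4 = 9.
Total: 15 × 9 = 135.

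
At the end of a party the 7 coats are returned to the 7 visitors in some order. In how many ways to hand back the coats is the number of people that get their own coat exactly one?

1855

Choose which one of the 7 is fixed: C(7,1) = 7.
The other 6 form a derangement: !6 = 265.
Total: 7 × 265 = 1855.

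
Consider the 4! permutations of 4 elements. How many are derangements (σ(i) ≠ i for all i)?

Recurrence: !4 = 3·(!3 + !2).
!4 = 3·(2 + 1) = 3·3 = 9

9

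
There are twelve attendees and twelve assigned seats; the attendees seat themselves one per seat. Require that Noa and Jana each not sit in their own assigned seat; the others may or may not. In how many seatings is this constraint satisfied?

Let A_j be the event that the j-th constrained one is fixed. By inclusion-exclusion over the 2 events:
Σ_{j=0}^{2} (-1)^j C(2,j)(12-j)!
= C(2,0)·12! - C(2,1)·11! + C(2,2)·10!
= 479001600 - 79833600 + 3628800
= 402796800

402796800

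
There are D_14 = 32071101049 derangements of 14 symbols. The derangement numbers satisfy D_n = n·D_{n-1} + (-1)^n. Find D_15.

D_15 = 15·32071101049 - 1 = 481066515734.

481066515734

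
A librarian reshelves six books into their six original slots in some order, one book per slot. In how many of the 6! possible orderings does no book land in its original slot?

265

!6 = 6! · Σ_{k=0}^{6} (-1)^k/k!
= 6! - 6!/1! + 6!/2! - 6!/3! + 6!/4! - 6!/5! + 6!/6!
= 720 - 720 + 360 - 120 + 30 - 6 + 1
= 265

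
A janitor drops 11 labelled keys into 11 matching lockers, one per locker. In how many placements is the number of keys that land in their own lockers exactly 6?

Pick the 6 fixed positions: C(11,6) = 462 ways.
The remaining 5 must be deranged: !5 = 44.
Total: 462 × 44 = 20328.

20328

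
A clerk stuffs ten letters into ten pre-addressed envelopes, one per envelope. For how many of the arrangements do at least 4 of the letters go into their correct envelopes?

Sum C(10,i)·!(10-i) for i = 4..10:
  i=4: C(10,4)·!6 = 210·265 = 55650
  i=5: C(10,5)·!5 = 252·44 = 11088
  i=6: C(10,6)·!4 = 210·9 = 1890
  i=7: C(10,7)·!3 = 120·2 = 240
  i=8: C(10,8)·!2 = 45·1 = 45
  i=9: C(10,9)·!1 = 10·0 = 0
  i=10: C(10,10)·!0 = 1·1 = 1
Total = 68914.

68914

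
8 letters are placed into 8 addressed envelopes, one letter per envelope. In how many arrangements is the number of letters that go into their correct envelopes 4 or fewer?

# with exactly i fixed is C(8,i)·!(8-i); sum over i=0..4:
  i=0: C(8,0)·!8 = 1·14833 = 14833
  i=1: C(8,1)·!7 = 8·1854 = 14832
  i=2: C(8,2)·!6 = 28·265 = 7420
  i=3: C(8,3)·!5 = 56·44 = 2464
  i=4: C(8,4)·!4 = 70·9 = 630
Total = 40179.

40179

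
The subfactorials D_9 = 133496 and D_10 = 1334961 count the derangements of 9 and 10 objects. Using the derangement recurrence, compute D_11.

14684570

D_11 = (11-1)·(D_10 + D_9) = 10·(1334961 + 133496) = 10·1468457 = 14684570.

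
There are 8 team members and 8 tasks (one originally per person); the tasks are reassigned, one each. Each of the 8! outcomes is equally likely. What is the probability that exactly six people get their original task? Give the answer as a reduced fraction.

Favorable outcomes: C(8,6)·!2 = 28·1 = 28.
Total outcomes: 8! = 40320.
Probability = 28/40320 = 1/1440.

1/1440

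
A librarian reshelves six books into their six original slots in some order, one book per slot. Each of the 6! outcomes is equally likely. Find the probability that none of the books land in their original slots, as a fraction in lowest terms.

53/144

Favorable outcomes: !6 = 265.
Total outcomes: 6! = 720.
Probability = 265/720 = 53/144.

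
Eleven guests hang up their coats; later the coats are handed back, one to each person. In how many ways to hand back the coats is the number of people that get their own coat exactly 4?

Choose which 4 of the 11 are fixed: C(11,4) = 330.
The other 7 form a derangement: !7 = 1854.
Total: 330 × 1854 = 611820.

611820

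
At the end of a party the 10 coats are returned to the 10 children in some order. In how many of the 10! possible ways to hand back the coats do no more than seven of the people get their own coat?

3628754

Sum C(10,i)·!(10-i) for i = 0..7:
  i=0: C(10,0)·!10 = 1·1334961 = 1334961
  i=1: C(10,1)·!9 = 10·133496 = 1334960
  i=2: C(10,2)·!8 = 45·14833 = 667485
  i=3: C(10,3)·!7 = 120·1854 = 222480
  i=4: C(10,4)·!6 = 210·265 = 55650
  i=5: C(10,5)·!5 = 252·44 = 11088
  i=6: C(10,6)·!4 = 210·9 = 1890
  i=7: C(10,7)·!3 = 120·2 = 240
Total = 3628754.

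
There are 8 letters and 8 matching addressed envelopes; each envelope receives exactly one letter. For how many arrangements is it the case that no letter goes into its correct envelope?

The subfactorial !8 = [8!/e] (nearest integer).
8! = 40320, and 40320/e ≈ 14832.90, so !8 = 14833.

14833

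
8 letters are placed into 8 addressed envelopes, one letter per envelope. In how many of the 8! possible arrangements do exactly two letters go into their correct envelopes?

Pick the 2 fixed positions: C(8,2) = 28 ways.
The remaining 6 must be deranged: !6 = 265.
Total: 28 × 265 = 7420.

7420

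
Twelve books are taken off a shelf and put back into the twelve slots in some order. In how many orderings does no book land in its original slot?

!12 = 12! · Σ_{k=0}^{12} (-1)^k/k!
= 12! - 12!/1! + 12!/2! - 12!/3! + 12!/4! - 12!/5! + 12!/6! - 12!/7! + 12!/8! - 12!/9! + 12!/10! - 12!/11! + 12!/12!
= 479001600 - 479001600 + 239500800 - 79833600 + 19958400 - 3991680 + 665280 - 95040 + 11880 - 1320 + 132 - 12 + 1
= 176214841

176214841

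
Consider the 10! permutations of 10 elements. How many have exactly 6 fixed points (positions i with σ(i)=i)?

Pick the 6 fixed positions: C(10,6) = 210 ways.
The other 4 form a derangement: !4 = 9.
Total: 210 × 9 = 1890.

1890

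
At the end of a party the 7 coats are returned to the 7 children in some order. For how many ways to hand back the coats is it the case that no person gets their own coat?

Recurrence: !7 = 6·(!6 + !5).
!7 = 6·(265 + 44) = 6·309 = 1854

1854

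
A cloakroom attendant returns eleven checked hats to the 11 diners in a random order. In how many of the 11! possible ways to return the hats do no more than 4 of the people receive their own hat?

Sum C(11,i)·!(11-i) for i = 0..4:
  i=0: C(11,0)·!11 = 1·14684570 = 14684570
  i=1: C(11,1)·!10 = 11·1334961 = 14684571
  i=2: C(11,2)·!9 = 55·133496 = 7342280
  i=3: C(11,3)·!8 = 165·14833 = 2447445
  i=4: C(11,4)·!7 = 330·1854 = 611820
Total = 39770686.

39770686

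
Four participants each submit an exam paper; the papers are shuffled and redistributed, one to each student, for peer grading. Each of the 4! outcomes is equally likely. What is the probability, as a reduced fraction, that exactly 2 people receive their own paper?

1/4

Favorable outcomes: C(4,2)·!2 = 6·1 = 6.
Total outcomes: 4! = 24.
Probability = 6/24 = 1/4.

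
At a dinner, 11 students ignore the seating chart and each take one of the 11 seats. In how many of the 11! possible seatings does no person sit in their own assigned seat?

14684570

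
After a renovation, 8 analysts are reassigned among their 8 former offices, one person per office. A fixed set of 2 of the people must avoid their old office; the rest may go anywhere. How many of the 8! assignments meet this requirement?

30960

Inclusion-exclusion on the 2 forbidden self-matches:
Σ_{j=0}^{2} (-1)^j C(2,j)(8-j)!
= C(2,0)·8! - C(2,1)·7! + C(2,2)·6!
= 40320 - 10080 + 720
= 30960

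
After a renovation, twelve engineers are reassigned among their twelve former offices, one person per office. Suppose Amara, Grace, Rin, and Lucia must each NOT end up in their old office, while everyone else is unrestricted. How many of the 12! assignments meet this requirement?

339696000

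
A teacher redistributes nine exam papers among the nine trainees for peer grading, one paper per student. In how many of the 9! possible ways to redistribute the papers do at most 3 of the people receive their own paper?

Sum C(9,i)·!(9-i) for i = 0..3:
  i=0: C(9,0)·!9 = 1·133496 = 133496
  i=1: C(9,1)·!8 = 9·14833 = 133497
  i=2: C(9,2)·!7 = 36·1854 = 66744
  i=3: C(9,3)·!6 = 84·265 = 22260
Total = 355997.

355997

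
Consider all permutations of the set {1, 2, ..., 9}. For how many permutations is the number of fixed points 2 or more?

95887

Sum C(9,i)·!(9-i) for i = 2..9:
  i=2: C(9,2)·!7 = 36·1854 = 66744
  i=3: C(9,3)·!6 = 84·265 = 22260
  i=4: C(9,4)·!5 = 126·44 = 5544
  i=5: C(9,5)·!4 = 126·9 = 1134
  i=6: C(9,6)·!3 = 84·2 = 168
  i=7: C(9,7)·!2 = 36·1 = 36
  i=8: C(9,8)·!1 = 9·0 = 0
  i=9: C(9,9)·!0 = 1·1 = 1
Total = 95887.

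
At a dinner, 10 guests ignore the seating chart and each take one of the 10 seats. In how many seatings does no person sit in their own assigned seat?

The number of derangements of 10 is !10 = Σ_{k=0}^{10} (-1)^k·10!/k!
= 10! - 10!/1! + 10!/2! - 10!/3! + 10!/4! - 10!/5! + 10!/6! - 10!/7! + 10!/8! - 10!/9! + 10!/10!
= 3628800 - 3628800 + 1814400 - 604800 + 151200 - 30240 + 5040 - 720 + 90 - 10 + 1
= 1334961

1334961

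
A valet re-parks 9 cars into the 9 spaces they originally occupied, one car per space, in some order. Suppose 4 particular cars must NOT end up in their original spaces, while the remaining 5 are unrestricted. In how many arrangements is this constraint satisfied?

Inclusion-exclusion on the 4 forbidden self-matches:
Σ_{j=0}^{4} (-1)^j C(4,j)(9-j)!
= C(4,0)·9! - C(4,1)·8! + C(4,2)·7! - C(4,3)·6! + C(4,4)·5!
= 362880 - 161280 + 30240 - 2880 + 120
= 229080

229080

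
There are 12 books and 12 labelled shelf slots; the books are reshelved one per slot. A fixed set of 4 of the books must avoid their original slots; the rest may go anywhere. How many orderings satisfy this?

339696000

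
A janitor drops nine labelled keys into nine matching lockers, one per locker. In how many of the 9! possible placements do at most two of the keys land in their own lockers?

Sum C(9,i)·!(9-i) for i = 0..2:
  i=0: C(9,0)·!9 = 1·133496 = 133496
  i=1: C(9,1)·!8 = 9·14833 = 133497
  i=2: C(9,2)·!7 = 36·1854 = 66744
Total = 333737.

333737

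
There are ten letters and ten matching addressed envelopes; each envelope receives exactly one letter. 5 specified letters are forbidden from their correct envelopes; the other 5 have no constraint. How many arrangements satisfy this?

2170680

Let A_j be the event that the j-th constrained one is fixed. By inclusion-exclusion over the 5 events:
Σ_{j=0}^{5} (-1)^j C(5,j)(10-j)!
= C(5,0)·10! - C(5,1)·9! + C(5,2)·8! - C(5,3)·7! + C(5,4)·6! - C(5,5)·5!
= 3628800 - 1814400 + 403200 - 50400 + 3600 - 120
= 2170680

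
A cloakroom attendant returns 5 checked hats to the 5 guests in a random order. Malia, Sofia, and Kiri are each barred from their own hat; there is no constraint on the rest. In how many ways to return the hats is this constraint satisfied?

64

Inclusion-exclusion on the 3 forbidden self-matches:
Σ_{j=0}^{3} (-1)^j C(3,j)(5-j)!
= C(3,0)·5! - C(3,1)·4! + C(3,2)·3! - C(3,3)·2!
= 120 - 72 + 18 - 2
= 64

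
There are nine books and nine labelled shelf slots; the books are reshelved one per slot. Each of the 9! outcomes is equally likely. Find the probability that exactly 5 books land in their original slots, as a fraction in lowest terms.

Favorable outcomes: C(9,5)·!4 = 126·9 = 1134.
Total outcomes: 9! = 362880.
Probability = 1134/362880 = 1/320.

1/320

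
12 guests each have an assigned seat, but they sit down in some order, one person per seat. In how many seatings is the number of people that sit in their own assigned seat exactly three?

29369120

Pick the 3 fixed positions: C(12,3) = 220 ways.
The remaining 9 must be deranged: !9 = 133496.
Total: 220 × 133496 = 29369120.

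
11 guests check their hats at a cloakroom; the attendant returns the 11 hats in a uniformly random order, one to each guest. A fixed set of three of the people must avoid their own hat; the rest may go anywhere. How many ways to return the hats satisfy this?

30078720

Inclusion-exclusion on the 3 forbidden self-matches:
Σ_{j=0}^{3} (-1)^j C(3,j)(11-j)!
= C(3,0)·11! - C(3,1)·10! + C(3,2)·9! - C(3,3)·8!
= 39916800 - 10886400 + 1088640 - 40320
= 30078720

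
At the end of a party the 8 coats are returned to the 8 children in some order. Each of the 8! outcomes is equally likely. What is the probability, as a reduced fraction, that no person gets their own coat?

2119/5760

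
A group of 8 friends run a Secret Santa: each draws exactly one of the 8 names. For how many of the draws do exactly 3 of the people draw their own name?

Pick the 3 fixed positions: C(8,3) = 56 ways.
The remaining 5 must be deranged: !5 = 44.
Total: 56 × 44 = 2464.

2464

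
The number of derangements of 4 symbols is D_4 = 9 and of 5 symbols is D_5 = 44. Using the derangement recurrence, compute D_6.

D_6 = (6-1)·(D_5 + D_4) = 5·(44 + 9) = 5·53 = 265.

265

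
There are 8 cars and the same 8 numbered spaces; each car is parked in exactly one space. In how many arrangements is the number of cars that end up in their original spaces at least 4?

771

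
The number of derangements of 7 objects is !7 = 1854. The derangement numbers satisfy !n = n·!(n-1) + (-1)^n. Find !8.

!8 = 8·1854 + 1 = 14833.

14833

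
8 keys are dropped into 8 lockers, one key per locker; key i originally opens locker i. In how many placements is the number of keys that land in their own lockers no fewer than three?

3235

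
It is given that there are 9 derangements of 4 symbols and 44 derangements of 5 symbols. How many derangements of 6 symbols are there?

265

D_6 = (6-1)·(D_5 + D_4) = 5·(44 + 9) = 5·53 = 265.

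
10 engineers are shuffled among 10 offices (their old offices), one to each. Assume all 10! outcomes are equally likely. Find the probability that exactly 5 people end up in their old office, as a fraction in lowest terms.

11/3600

Favorable outcomes: C(10,5)·!5 = 252·44 = 11088.
Total outcomes: 10! = 3628800.
Probability = 11088/3628800 = 11/3600.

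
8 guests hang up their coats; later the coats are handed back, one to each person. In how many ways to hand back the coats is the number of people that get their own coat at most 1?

29665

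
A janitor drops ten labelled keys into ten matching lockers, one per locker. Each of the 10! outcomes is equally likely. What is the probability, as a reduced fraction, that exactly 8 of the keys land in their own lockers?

1/80640

Favorable outcomes: C(10,8)·!2 = 45·1 = 45.
Total outcomes: 10! = 3628800.
Probability = 45/3628800 = 1/80640.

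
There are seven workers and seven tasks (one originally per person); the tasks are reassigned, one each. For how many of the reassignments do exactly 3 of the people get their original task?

315

Choose which 3 of the 7 are fixed: C(7,3) = 35.
The other 4 form a derangement: !4 = 9.
Total: 35 × 9 = 315.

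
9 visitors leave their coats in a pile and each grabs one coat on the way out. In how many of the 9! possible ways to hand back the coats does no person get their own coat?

133496

!9 = 9! · Σ_{k=0}^{9} (-1)^k/k!
= 9! - 9!/1! + 9!/2! - 9!/3! + 9!/4! - 9!/5! + 9!/6! - 9!/7! + 9!/8! - 9!/9!
= 362880 - 362880 + 181440 - 60480 + 15120 - 3024 + 504 - 72 + 9 - 1
= 133496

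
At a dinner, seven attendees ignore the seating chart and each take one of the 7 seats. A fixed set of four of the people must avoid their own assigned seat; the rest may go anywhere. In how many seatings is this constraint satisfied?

2790

Inclusion-exclusion on the 4 forbidden self-matches:
Σ_{j=0}^{4} (-1)^j C(4,j)(7-j)!
= C(4,0)·7! - C(4,1)·6! + C(4,2)·5! - C(4,3)·4! + C(4,4)·3!
= 5040 - 2880 + 720 - 96 + 6
= 2790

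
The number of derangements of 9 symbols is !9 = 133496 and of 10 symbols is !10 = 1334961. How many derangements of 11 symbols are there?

!11 = (11-1)·(!10 + !9) = 10·(1334961 + 133496) = 10·1468457 = 14684570.

14684570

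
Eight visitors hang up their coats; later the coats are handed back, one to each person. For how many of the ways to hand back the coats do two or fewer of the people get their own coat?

37085

Sum C(8,i)·!(8-i) for i = 0..2:
  i=0: C(8,0)·!8 = 1·14833 = 14833
  i=1: C(8,1)·!7 = 8·1854 = 14832
  i=2: C(8,2)·!6 = 28·265 = 7420
Total = 37085.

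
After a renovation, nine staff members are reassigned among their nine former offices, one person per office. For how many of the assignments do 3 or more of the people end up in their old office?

29143

Sum C(9,i)·!(9-i) for i = 3..9:
  i=3: C(9,3)·!6 = 84·265 = 22260
  i=4: C(9,4)·!5 = 126·44 = 5544
  i=5: C(9,5)·!4 = 126·9 = 1134
  i=6: C(9,6)·!3 = 84·2 = 168
  i=7: C(9,7)·!2 = 36·1 = 36
  i=8: C(9,8)·!1 = 9·0 = 0
  i=9: C(9,9)·!0 = 1·1 = 1
Total = 29143.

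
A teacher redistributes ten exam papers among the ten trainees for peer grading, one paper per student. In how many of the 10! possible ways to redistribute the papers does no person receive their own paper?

Recurrence: !10 = 9·(!9 + !8).
!10 = 9·(133496 + 14833) = 9·148329 = 1334961

1334961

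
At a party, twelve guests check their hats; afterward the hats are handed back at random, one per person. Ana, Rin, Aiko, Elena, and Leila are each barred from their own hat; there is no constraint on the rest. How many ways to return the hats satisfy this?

Inclusion-exclusion on the 5 forbidden self-matches:
Σ_{j=0}^{5} (-1)^j C(5,j)(12-j)!
= C(5,0)·12! - C(5,1)·11! + C(5,2)·10! - C(5,3)·9! + C(5,4)·8! - C(5,5)·7!
= 479001600 - 199584000 + 36288000 - 3628800 + 201600 - 5040
= 312273360

312273360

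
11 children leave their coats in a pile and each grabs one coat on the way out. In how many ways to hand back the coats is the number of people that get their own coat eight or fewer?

39916744

Sum C(11,i)·!(11-i) for i = 0..8:
  i=0: C(11,0)·!11 = 1·14684570 = 14684570
  i=1: C(11,1)·!10 = 11·1334961 = 14684571
  i=2: C(11,2)·!9 = 55·133496 = 7342280
  i=3: C(11,3)·!8 = 165·14833 = 2447445
  i=4: C(11,4)·!7 = 330·1854 = 611820
  i=5: C(11,5)·!6 = 462·265 = 122430
  i=6: C(11,6)·!5 = 462·44 = 20328
  i=7: C(11,7)·!4 = 330·9 = 2970
  i=8: C(11,8)·!3 = 165·2 = 330
Total = 39916744.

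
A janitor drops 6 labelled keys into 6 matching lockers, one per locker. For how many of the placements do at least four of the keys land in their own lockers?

# with exactly i fixed is C(6,i)·!(6-i); sum over i=4..6:
  i=4: C(6,4)·!2 = 15·1 = 15
  i=5: C(6,5)·!1 = 6·0 = 0
  i=6: C(6,6)·!0 = 1·1 = 1
Total = 16.

16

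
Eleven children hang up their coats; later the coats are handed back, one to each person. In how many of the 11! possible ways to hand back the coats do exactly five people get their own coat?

Pick the 5 fixed positions: C(11,5) = 462 ways.
The remaining 6 must be deranged: !6 = 265.
Total: 462 × 265 = 122430.

122430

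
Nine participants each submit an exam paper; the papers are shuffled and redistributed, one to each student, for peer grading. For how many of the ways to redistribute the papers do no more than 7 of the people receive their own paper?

# with exactly i fixed is C(9,i)·!(9-i); sum over i=0..7:
  i=0: C(9,0)·!9 = 1·133496 = 133496
  i=1: C(9,1)·!8 = 9·14833 = 133497
  i=2: C(9,2)·!7 = 36·1854 = 66744
  i=3: C(9,3)·!6 = 84·265 = 22260
  i=4: C(9,4)·!5 = 126·44 = 5544
  i=5: C(9,5)·!4 = 126·9 = 1134
  i=6: C(9,6)·!3 = 84·2 = 168
  i=7: C(9,7)·!2 = 36·1 = 36
Total = 362879.

362879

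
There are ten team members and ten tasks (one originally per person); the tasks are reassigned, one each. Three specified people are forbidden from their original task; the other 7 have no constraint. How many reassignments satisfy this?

Inclusion-exclusion on the 3 forbidden self-matches:
Σ_{j=0}^{3} (-1)^j C(3,j)(10-j)!
= C(3,0)·10! - C(3,1)·9! + C(3,2)·8! - C(3,3)·7!
= 3628800 - 1088640 + 120960 - 5040
= 2656080

2656080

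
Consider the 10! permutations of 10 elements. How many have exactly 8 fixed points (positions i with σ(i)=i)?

45

Choose which 8 of the 10 are fixed: C(10,8) = 45.
The other 2 form a derangement: !2 = 1.
Total: 45 × 1 = 45.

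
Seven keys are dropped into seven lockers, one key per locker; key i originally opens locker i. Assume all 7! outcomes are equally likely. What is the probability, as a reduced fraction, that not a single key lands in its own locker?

103/280

Favorable outcomes: !7 = 1854.
Total outcomes: 7! = 5040.
Probability = 1854/5040 = 103/280.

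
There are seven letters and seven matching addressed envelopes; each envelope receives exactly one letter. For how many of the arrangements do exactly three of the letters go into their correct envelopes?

Choose which 3 of the 7 are fixed: C(7,3) = 35.
The other 4 form a derangement: !4 = 9.
Total: 35 × 9 = 315.

315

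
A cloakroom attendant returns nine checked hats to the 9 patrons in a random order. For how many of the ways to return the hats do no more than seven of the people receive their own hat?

# with exactly i fixed is C(9,i)·!(9-i); sum over i=0..7:
  i=0: C(9,0)·!9 = 1·133496 = 133496
  i=1: C(9,1)·!8 = 9·14833 = 133497
  i=2: C(9,2)·!7 = 36·1854 = 66744
  i=3: C(9,3)·!6 = 84·265 = 22260
  i=4: C(9,4)·!5 = 126·44 = 5544
  i=5: C(9,5)·!4 = 126·9 = 1134
  i=6: C(9,6)·!3 = 84·2 = 168
  i=7: C(9,7)·!2 = 36·1 = 36
Total = 362879.

362879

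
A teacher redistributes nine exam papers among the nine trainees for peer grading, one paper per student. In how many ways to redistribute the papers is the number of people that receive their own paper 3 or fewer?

Sum C(9,i)·!(9-i) for i = 0..3:
  i=0: C(9,0)·!9 = 1·133496 = 133496
  i=1: C(9,1)·!8 = 9·14833 = 133497
  i=2: C(9,2)·!7 = 36·1854 = 66744
  i=3: C(9,3)·!6 = 84·265 = 22260
Total = 355997.

355997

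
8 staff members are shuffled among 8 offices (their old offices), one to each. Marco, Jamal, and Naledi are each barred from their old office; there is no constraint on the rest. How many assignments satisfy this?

27240

Inclusion-exclusion on the 3 forbidden self-matches:
Σ_{j=0}^{3} (-1)^j C(3,j)(8-j)!
= C(3,0)·8! - C(3,1)·7! + C(3,2)·6! - C(3,3)·5!
= 40320 - 15120 + 2160 - 120
= 27240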